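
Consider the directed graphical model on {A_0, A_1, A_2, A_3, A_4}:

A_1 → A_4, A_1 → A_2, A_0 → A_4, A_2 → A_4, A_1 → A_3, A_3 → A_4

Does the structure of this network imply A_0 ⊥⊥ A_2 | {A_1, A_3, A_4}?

No — A_0 and A_2 are not d-separated given {A_1, A_3, A_4}.

There are 3 undirected paths between A_0 and A_2; checking each against the conditioning set {A_1, A_3, A_4}:
Path 1: A_0 → A_4 ← A_1 → A_2
  A_1 is a fork here and A_1 is conditioned on, so the path is blocked at A_1.
Path 2: A_0 → A_4 ← A_3 ← A_1 → A_2
  A_3 is a chain here and A_3 is conditioned on, so the path is blocked at A_3.
Path 3: A_0 → A_4 ← A_2
  A_4 is a collider and A_4 is conditioned on, which opens it — no node blocks this path, so it is active.
At least one path is unblocked, so d-separation fails.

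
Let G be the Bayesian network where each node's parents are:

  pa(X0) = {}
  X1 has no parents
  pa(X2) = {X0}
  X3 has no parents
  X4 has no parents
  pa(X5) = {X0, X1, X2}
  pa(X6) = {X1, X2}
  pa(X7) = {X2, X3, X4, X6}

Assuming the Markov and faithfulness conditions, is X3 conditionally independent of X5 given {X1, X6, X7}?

There are 6 undirected paths between X3 and X5; checking each against the conditioning set {X1, X6, X7}:
Path 1: X3 → X7 ← X2 → X5
  X7 is a collider and X7 is conditioned on, which opens it; X2 is a fork and X2 is not conditioned on — no node blocks this path, so it is active.
Path 2: X3 → X7 ← X2 ← X0 → X5
  X7 is a collider and X7 is conditioned on, which opens it; X2 is a chain and X2 is not conditioned on; X0 is a fork and X0 is not conditioned on — no node blocks this path, so it is active.
Path 3: X3 → X7 ← X2 → X6 ← X1 → X5
  X1 is a fork here and X1 is conditioned on, so the path is blocked at X1.
Path 4: X3 → X7 ← X6 ← X2 → X5
  X6 is a chain here and X6 is conditioned on, so the path is blocked at X6.
Path 5: X3 → X7 ← X6 ← X2 ← X0 → X5
  X6 is a chain here and X6 is conditioned on, so the path is blocked at X6.
Path 6: X3 → X7 ← X6 ← X1 → X5
  X6 is a chain here and X6 is conditioned on, so the path is blocked at X6.
Because an active path exists, X3 and X5 are not d-separated.

No — X3 and X5 are not d-separated given {X1, X6, X7}.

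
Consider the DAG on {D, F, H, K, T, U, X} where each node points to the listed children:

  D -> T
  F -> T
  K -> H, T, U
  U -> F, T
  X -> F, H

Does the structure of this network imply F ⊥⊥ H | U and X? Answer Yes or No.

There are 5 undirected paths between F and H; checking each against the conditioning set {U, X}:
Path 1: F ← U ← K → H
  U is a chain here and U is conditioned on, so the path is blocked at U.
Path 2: F ← U → T ← K → H
  U is a fork here and U is conditioned on, so the path is blocked at U.
Path 3: F ← X → H
  X is a fork here and X is conditioned on, so the path is blocked at X.
Path 4: F → T ← U ← K → H
  T is a collider here and neither T nor any of its descendants is conditioned on, so the collider stays closed — the path is blocked at T.
Path 5: F → T ← K → H
  T is a collider here and neither T nor any of its descendants is conditioned on, so the collider stays closed — the path is blocked at T.
Since every path is blocked, d-separation holds.

Yes — F and H are d-separated given {U, X}.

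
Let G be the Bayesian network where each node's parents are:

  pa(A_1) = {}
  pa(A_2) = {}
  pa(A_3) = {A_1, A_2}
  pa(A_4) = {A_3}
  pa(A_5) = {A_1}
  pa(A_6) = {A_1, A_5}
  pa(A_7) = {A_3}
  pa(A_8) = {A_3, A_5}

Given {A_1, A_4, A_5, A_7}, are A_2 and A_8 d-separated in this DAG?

There are 3 undirected paths between A_2 and A_8; checking each against the conditioning set {A_1, A_4, A_5, A_7}:
  1. A_2 → A_3 → A_8 — A_3:chain[open] ⇒ active
  2. A_2 → A_3 ← A_1 → A_6 ← A_5 → A_8 — A_3:collider[open]; A_1:fork[blocks]; A_6:collider[blocks]; A_5:fork[blocks] ⇒ blocked
  3. A_2 → A_3 ← A_1 → A_5 → A_8 — A_3:collider[open]; A_1:fork[blocks]; A_5:chain[blocks] ⇒ blocked
Because an active path exists, A_2 and A_8 are not d-separated.

No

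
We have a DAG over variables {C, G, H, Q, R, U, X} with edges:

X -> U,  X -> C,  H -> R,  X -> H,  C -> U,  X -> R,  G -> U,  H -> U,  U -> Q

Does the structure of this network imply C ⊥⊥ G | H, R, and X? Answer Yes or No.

Enumerating the 4 paths from C to G and testing each for blocking by {H, R, X}:
Path 1: C → U ← G
  U is a collider here and neither U nor any of its descendants is conditioned on, so the collider stays closed — the path is blocked at U.
Path 2: C ← X → U ← G
  X is a fork here and X is conditioned on, so the path is blocked at X.
Path 3: C ← X → R ← H → U ← G
  X is a fork here and X is conditioned on, so the path is blocked at X.
Path 4: C ← X → H → U ← G
  X is a fork here and X is conditioned on, so the path is blocked at X.
Every path is blocked, so C and G are d-separated given {H, R, X}.

Yes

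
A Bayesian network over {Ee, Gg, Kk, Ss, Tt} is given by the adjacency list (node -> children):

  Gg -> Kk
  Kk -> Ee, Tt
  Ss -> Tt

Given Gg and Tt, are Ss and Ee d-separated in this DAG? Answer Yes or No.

No

Only one path connects Ss and Ee:
  1. Ss → Tt ← Kk → Ee — Tt:collider[open]; Kk:fork[open] ⇒ active
At least one path is unblocked, so d-separation fails.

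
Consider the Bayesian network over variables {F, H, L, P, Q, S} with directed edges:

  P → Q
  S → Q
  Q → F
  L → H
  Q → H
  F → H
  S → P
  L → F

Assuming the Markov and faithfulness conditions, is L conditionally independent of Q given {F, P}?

We examine all 4 paths between L and Q:
Path 1: L → F ← Q
  F is a collider and F is conditioned on, which opens it — no node blocks this path, so it is active.
Path 2: L → F → H ← Q
  F is a chain here and F is conditioned on, so the path is blocked at F.
Path 3: L → H ← Q
  H is a collider here and neither H nor any of its descendants is conditioned on, so the collider stays closed — the path is blocked at H.
Path 4: L → H ← F ← Q
  H is a collider here and neither H nor any of its descendants is conditioned on, so the collider stays closed — the path is blocked at H.
Since the path L → F ← Q is active, L and Q are not d-separated given {F, P}.

No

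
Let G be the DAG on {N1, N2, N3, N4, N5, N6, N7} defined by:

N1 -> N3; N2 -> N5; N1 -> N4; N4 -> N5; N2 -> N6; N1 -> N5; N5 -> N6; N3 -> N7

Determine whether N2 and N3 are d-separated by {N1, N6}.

Enumerating the 4 paths from N2 to N3 and testing each for blocking by {N1, N6}:
Path 1: N2 → N5 ← N1 → N3
  N1 is a fork here and N1 is conditioned on, so the path is blocked at N1.
Path 2: N2 → N5 ← N4 ← N1 → N3
  N1 is a fork here and N1 is conditioned on, so the path is blocked at N1.
Path 3: N2 → N6 ← N5 ← N1 → N3
  N1 is a fork here and N1 is conditioned on, so the path is blocked at N1.
Path 4: N2 → N6 ← N5 ← N4 ← N1 → N3
  N1 is a fork here and N1 is conditioned on, so the path is blocked at N1.
Every path is blocked, so N2 and N3 are d-separated given {N1, N6}.

Yes — N2 and N3 are d-separated given {N1, N6}.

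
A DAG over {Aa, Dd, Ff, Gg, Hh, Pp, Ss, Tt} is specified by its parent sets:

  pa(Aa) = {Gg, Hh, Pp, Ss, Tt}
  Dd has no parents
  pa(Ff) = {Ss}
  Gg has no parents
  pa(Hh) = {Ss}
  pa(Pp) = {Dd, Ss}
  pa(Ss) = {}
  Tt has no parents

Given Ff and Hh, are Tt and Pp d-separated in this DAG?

Enumerating the 3 paths from Tt to Pp and testing each for blocking by {Ff, Hh}:
Path 1: Tt → Aa ← Ss → Pp
  Aa is a collider here and neither Aa nor any of its descendants is conditioned on, so the collider stays closed — the path is blocked at Aa.
Path 2: Tt → Aa ← Hh ← Ss → Pp
  Aa is a collider here and neither Aa nor any of its descendants is conditioned on, so the collider stays closed — the path is blocked at Aa.
Path 3: Tt → Aa ← Pp
  Aa is a collider here and neither Aa nor any of its descendants is conditioned on, so the collider stays closed — the path is blocked at Aa.
All paths are blocked; Tt ⊥ Pp | {Ff, Hh} holds.

Yes — Tt and Pp are d-separated given {Ff, Hh}.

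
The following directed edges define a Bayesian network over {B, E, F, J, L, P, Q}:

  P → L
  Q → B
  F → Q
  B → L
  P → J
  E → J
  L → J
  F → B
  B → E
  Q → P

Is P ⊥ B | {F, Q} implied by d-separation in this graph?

Yes

We examine all 6 paths between P and B:
Path 1: P → L ← B
  L is a collider here and neither L nor any of its descendants is conditioned on, so the collider stays closed — the path is blocked at L.
Path 2: P → L → J ← E ← B
  J is a collider here and neither J nor any of its descendants is conditioned on, so the collider stays closed — the path is blocked at J.
Path 3: P → J ← L ← B
  J is a collider here and neither J nor any of its descendants is conditioned on, so the collider stays closed — the path is blocked at J.
Path 4: P → J ← E ← B
  J is a collider here and neither J nor any of its descendants is conditioned on, so the collider stays closed — the path is blocked at J.
Path 5: P ← Q ← F → B
  Q is a chain here and Q is conditioned on, so the path is blocked at Q.
Path 6: P ← Q → B
  Q is a fork here and Q is conditioned on, so the path is blocked at Q.
Since every path is blocked, d-separation holds.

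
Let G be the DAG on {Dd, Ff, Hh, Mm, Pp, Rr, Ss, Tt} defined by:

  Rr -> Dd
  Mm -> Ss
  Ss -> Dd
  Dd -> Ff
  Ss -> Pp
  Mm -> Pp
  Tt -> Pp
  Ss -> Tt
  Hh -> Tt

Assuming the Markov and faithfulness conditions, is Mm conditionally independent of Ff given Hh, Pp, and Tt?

No

Enumerating the 3 paths from Mm to Ff and testing each for blocking by {Hh, Pp, Tt}:
  1. Mm → Ss → Dd → Ff — Ss:chain[open]; Dd:chain[open] ⇒ active
  2. Mm → Pp ← Ss → Dd → Ff — Pp:collider[open]; Ss:fork[open]; Dd:chain[open] ⇒ active
  3. Mm → Pp ← Tt ← Ss → Dd → Ff — Pp:collider[open]; Tt:chain[blocks]; Ss:fork[open]; Dd:chain[open] ⇒ blocked
At least one path is unblocked, so d-separation fails.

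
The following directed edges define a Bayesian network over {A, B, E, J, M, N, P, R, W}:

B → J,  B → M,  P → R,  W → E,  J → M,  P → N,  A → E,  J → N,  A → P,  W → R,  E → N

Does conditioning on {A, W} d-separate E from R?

Yes

There are 3 undirected paths between E and R; checking each against the conditioning set {A, W}:
Path 1: E → N ← P → R
  N is a collider here and neither N nor any of its descendants is conditioned on, so the collider stays closed — the path is blocked at N.
Path 2: E ← A → P → R
  A is a fork here and A is conditioned on, so the path is blocked at A.
Path 3: E ← W → R
  W is a fork here and W is conditioned on, so the path is blocked at W.
All paths are blocked; E ⊥ R | {A, W} holds.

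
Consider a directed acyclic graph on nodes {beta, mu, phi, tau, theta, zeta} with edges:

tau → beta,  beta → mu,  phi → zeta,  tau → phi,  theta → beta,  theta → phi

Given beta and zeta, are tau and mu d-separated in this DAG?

Yes — tau and mu are d-separated given {beta, zeta}.

2 paths connect tau and mu; each must be blocked for d-separation to hold:
Path 1: tau → phi ← theta → beta → mu
  beta is a chain here and beta is conditioned on, so the path is blocked at beta.
Path 2: tau → beta → mu
  beta is a chain here and beta is conditioned on, so the path is blocked at beta.
Since every path is blocked, d-separation holds.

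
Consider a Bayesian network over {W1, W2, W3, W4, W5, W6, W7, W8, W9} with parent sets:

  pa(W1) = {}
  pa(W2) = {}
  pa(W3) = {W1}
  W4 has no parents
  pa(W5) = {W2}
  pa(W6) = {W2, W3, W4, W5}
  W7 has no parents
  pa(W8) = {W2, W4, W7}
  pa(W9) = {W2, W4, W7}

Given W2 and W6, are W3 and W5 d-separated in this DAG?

No

There are 6 undirected paths between W3 and W5; checking each against the conditioning set {W2, W6}:
Path 1: W3 → W6 ← W2 → W5
  W2 is a fork here and W2 is conditioned on, so the path is blocked at W2.
Path 2: W3 → W6 ← W5
  W6 is a collider and W6 is conditioned on, which opens it — no node blocks this path, so it is active.
Path 3: W3 → W6 ← W4 → W8 ← W2 → W5
  W8 is a collider here and neither W8 nor any of its descendants is conditioned on, so the collider stays closed — the path is blocked at W8.
Path 4: W3 → W6 ← W4 → W8 ← W7 → W9 ← W2 → W5
  W8 is a collider here and neither W8 nor any of its descendants is conditioned on, so the collider stays closed — the path is blocked at W8.
Path 5: W3 → W6 ← W4 → W9 ← W2 → W5
  W9 is a collider here and neither W9 nor any of its descendants is conditioned on, so the collider stays closed — the path is blocked at W9.
Path 6: W3 → W6 ← W4 → W9 ← W7 → W8 ← W2 → W5
  W9 is a collider here and neither W9 nor any of its descendants is conditioned on, so the collider stays closed — the path is blocked at W9.
Because an active path exists, W3 and W5 are not d-separated.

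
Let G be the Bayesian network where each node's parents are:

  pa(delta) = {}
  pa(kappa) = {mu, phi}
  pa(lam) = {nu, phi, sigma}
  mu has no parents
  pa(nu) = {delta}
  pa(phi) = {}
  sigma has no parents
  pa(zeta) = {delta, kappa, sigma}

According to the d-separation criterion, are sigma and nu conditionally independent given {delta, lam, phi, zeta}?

No

There are 4 undirected paths between sigma and nu; checking each against the conditioning set {delta, lam, phi, zeta}:
Path 1: sigma → lam ← phi → kappa → zeta ← delta → nu
  phi is a fork here and phi is conditioned on, so the path is blocked at phi.
Path 2: sigma → lam ← nu
  lam is a collider and lam is conditioned on, which opens it — no node blocks this path, so it is active.
Path 3: sigma → zeta ← delta → nu
  delta is a fork here and delta is conditioned on, so the path is blocked at delta.
Path 4: sigma → zeta ← kappa ← phi → lam ← nu
  phi is a fork here and phi is conditioned on, so the path is blocked at phi.
At least one path is unblocked, so d-separation fails.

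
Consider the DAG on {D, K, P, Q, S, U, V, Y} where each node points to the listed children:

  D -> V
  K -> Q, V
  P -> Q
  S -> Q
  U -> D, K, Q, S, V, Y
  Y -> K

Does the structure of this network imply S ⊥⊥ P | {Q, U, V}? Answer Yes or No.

No

Enumerating the 6 paths from S to P and testing each for blocking by {Q, U, V}:
Path 1: S → Q ← P
  Q is a collider and Q is conditioned on, which opens it — no node blocks this path, so it is active.
Path 2: S ← U → Y → K → Q ← P
  U is a fork here and U is conditioned on, so the path is blocked at U.
Path 3: S ← U → Q ← P
  U is a fork here and U is conditioned on, so the path is blocked at U.
Path 4: S ← U → D → V ← K → Q ← P
  U is a fork here and U is conditioned on, so the path is blocked at U.
Path 5: S ← U → V ← K → Q ← P
  U is a fork here and U is conditioned on, so the path is blocked at U.
Path 6: S ← U → K → Q ← P
  U is a fork here and U is conditioned on, so the path is blocked at U.
Since the path S → Q ← P is active, S and P are not d-separated given {Q, U, V}.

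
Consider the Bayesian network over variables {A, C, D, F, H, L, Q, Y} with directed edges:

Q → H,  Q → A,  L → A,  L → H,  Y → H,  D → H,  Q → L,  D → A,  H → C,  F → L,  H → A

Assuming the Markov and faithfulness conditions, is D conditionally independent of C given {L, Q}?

Enumerating the 6 paths from D to C and testing each for blocking by {L, Q}:
Path 1: D → H → C
  H is a chain and H is not conditioned on — no node blocks this path, so it is active.
Path 2: D → A ← H → C
  A is a collider here and neither A nor any of its descendants is conditioned on, so the collider stays closed — the path is blocked at A.
Path 3: D → A ← Q → H → C
  A is a collider here and neither A nor any of its descendants is conditioned on, so the collider stays closed — the path is blocked at A.
Path 4: D → A ← Q → L → H → C
  A is a collider here and neither A nor any of its descendants is conditioned on, so the collider stays closed — the path is blocked at A.
Path 5: D → A ← L → H → C
  A is a collider here and neither A nor any of its descendants is conditioned on, so the collider stays closed — the path is blocked at A.
Path 6: D → A ← L ← Q → H → C
  A is a collider here and neither A nor any of its descendants is conditioned on, so the collider stays closed — the path is blocked at A.
Because an active path exists, D and C are not d-separated.

No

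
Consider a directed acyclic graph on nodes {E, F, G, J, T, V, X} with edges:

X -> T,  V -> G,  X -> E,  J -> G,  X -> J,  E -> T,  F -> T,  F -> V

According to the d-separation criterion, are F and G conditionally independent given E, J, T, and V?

There are 3 undirected paths between F and G; checking each against the conditioning set {E, J, T, V}:
Path 1: F → T ← E ← X → J → G
  E is a chain here and E is conditioned on, so the path is blocked at E.
Path 2: F → T ← X → J → G
  J is a chain here and J is conditioned on, so the path is blocked at J.
Path 3: F → V → G
  V is a chain here and V is conditioned on, so the path is blocked at V.
Since every path is blocked, d-separation holds.

Yes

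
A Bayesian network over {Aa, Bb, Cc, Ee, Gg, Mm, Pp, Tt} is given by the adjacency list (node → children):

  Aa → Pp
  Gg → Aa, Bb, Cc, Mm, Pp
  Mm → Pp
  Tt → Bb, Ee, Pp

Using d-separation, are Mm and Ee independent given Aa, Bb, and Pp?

No

There are 6 undirected paths between Mm and Ee; checking each against the conditioning set {Aa, Bb, Pp}:
Path 1: Mm → Pp ← Tt → Ee
  Pp is a collider and Pp is conditioned on, which opens it; Tt is a fork and Tt is not conditioned on — no node blocks this path, so it is active.
Path 2: Mm → Pp ← Gg → Bb ← Tt → Ee
  Pp is a collider and Pp is conditioned on, which opens it; Gg is a fork and Gg is not conditioned on; Bb is a collider and Bb is conditioned on, which opens it; Tt is a fork and Tt is not conditioned on — no node blocks this path, so it is active.
Path 3: Mm → Pp ← Aa ← Gg → Bb ← Tt → Ee
  Aa is a chain here and Aa is conditioned on, so the path is blocked at Aa.
Path 4: Mm ← Gg → Pp ← Tt → Ee
  Gg is a fork and Gg is not conditioned on; Pp is a collider and Pp is conditioned on, which opens it; Tt is a fork and Tt is not conditioned on — no node blocks this path, so it is active.
Path 5: Mm ← Gg → Bb ← Tt → Ee
  Gg is a fork and Gg is not conditioned on; Bb is a collider and Bb is conditioned on, which opens it; Tt is a fork and Tt is not conditioned on — no node blocks this path, so it is active.
Path 6: Mm ← Gg → Aa → Pp ← Tt → Ee
  Aa is a chain here and Aa is conditioned on, so the path is blocked at Aa.
At least one path is unblocked, so d-separation fails.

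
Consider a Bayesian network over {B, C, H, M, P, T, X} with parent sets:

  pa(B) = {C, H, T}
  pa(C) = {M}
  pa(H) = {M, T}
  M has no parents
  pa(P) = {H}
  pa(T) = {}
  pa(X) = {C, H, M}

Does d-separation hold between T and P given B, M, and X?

Enumerating the 6 paths from T to P and testing each for blocking by {B, M, X}:
  1. T → B ← H → P — B:collider[open]; H:fork[open] ⇒ active
  2. T → B ← C ← M → H → P — B:collider[open]; C:chain[open]; M:fork[blocks]; H:chain[open] ⇒ blocked
  3. T → B ← C ← M → X ← H → P — B:collider[open]; C:chain[open]; M:fork[blocks]; X:collider[open]; H:fork[open] ⇒ blocked
  4. T → B ← C → X ← M → H → P — B:collider[open]; C:fork[open]; X:collider[open]; M:fork[blocks]; H:chain[open] ⇒ blocked
  5. T → B ← C → X ← H → P — B:collider[open]; C:fork[open]; X:collider[open]; H:fork[open] ⇒ active
  6. T → H → P — H:chain[open] ⇒ active
At least one path is unblocked, so d-separation fails.

No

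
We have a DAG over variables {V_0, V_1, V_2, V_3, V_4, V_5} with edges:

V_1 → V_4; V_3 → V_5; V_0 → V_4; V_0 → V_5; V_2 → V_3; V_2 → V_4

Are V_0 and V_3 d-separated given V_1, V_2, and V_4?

2 paths connect V_0 and V_3; each must be blocked for d-separation to hold:
Path 1: V_0 → V_4 ← V_2 → V_3
  V_2 is a fork here and V_2 is conditioned on, so the path is blocked at V_2.
Path 2: V_0 → V_5 ← V_3
  V_5 is a collider here and neither V_5 nor any of its descendants is conditioned on, so the collider stays closed — the path is blocked at V_5.
All paths are blocked; V_0 ⊥ V_3 | {V_1, V_2, V_4} holds.

Yes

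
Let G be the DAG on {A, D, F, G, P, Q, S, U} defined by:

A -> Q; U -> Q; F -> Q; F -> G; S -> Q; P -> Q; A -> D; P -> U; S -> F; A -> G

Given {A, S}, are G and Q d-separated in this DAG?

3 paths connect G and Q; each must be blocked for d-separation to hold:
Path 1: G ← F → Q
  F is a fork and F is not conditioned on — no node blocks this path, so it is active.
Path 2: G ← F ← S → Q
  S is a fork here and S is conditioned on, so the path is blocked at S.
Path 3: G ← A → Q
  A is a fork here and A is conditioned on, so the path is blocked at A.
At least one path is unblocked, so d-separation fails.

No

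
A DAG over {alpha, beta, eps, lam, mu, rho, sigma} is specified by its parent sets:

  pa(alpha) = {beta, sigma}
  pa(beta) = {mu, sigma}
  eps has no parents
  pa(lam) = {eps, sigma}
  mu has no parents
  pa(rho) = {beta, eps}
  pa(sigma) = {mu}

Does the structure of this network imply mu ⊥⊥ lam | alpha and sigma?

Yes — mu and lam are d-separated given {alpha, sigma}.

There are 6 undirected paths between mu and lam; checking each against the conditioning set {alpha, sigma}:
  1. mu → beta → alpha ← sigma → lam — beta:chain[open]; alpha:collider[open]; sigma:fork[blocks] ⇒ blocked
  2. mu → beta → rho ← eps → lam — beta:chain[open]; rho:collider[blocks]; eps:fork[open] ⇒ blocked
  3. mu → beta ← sigma → lam — beta:collider[open]; sigma:fork[blocks] ⇒ blocked
  4. mu → sigma → alpha ← beta → rho ← eps → lam — sigma:chain[blocks]; alpha:collider[open]; beta:fork[open]; rho:collider[blocks]; eps:fork[open] ⇒ blocked
  5. mu → sigma → lam — sigma:chain[blocks] ⇒ blocked
  6. mu → sigma → beta → rho ← eps → lam — sigma:chain[blocks]; beta:chain[open]; rho:collider[blocks]; eps:fork[open] ⇒ blocked
Since every path is blocked, d-separation holds.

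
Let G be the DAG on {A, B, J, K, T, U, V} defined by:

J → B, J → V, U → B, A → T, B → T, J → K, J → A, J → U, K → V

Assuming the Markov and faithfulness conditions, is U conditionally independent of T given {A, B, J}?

Yes

We examine all 4 paths between U and T:
Path 1: U → B → T
  B is a chain here and B is conditioned on, so the path is blocked at B.
Path 2: U → B ← J → A → T
  J is a fork here and J is conditioned on, so the path is blocked at J.
Path 3: U ← J → B → T
  J is a fork here and J is conditioned on, so the path is blocked at J.
Path 4: U ← J → A → T
  J is a fork here and J is conditioned on, so the path is blocked at J.
Since every path is blocked, d-separation holds.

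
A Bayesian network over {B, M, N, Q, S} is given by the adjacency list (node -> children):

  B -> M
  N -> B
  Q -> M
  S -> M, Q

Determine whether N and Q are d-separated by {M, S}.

No

Enumerating the 2 paths from N to Q and testing each for blocking by {M, S}:
Path 1: N → B → M ← Q
  B is a chain and B is not conditioned on; M is a collider and M is conditioned on, which opens it — no node blocks this path, so it is active.
Path 2: N → B → M ← S → Q
  S is a fork here and S is conditioned on, so the path is blocked at S.
Because an active path exists, N and Q are not d-separated.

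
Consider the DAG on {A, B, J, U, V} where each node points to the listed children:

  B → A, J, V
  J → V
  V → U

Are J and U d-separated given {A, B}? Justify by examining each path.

We examine all 2 paths between J and U:
  1. J ← B → V → U — B:fork[blocks]; V:chain[open] ⇒ blocked
  2. J → V → U — V:chain[open] ⇒ active
Because an active path exists, J and U are not d-separated.

No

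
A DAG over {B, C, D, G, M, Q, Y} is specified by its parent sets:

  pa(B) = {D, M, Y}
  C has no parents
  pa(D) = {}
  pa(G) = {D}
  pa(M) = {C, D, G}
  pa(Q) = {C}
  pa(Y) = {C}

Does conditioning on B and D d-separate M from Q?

There are 4 undirected paths between M and Q; checking each against the conditioning set {B, D}:
Path 1: M ← C → Q
  C is a fork and C is not conditioned on — no node blocks this path, so it is active.
Path 2: M ← D → B ← Y ← C → Q
  D is a fork here and D is conditioned on, so the path is blocked at D.
Path 3: M → B ← Y ← C → Q
  B is a collider and B is conditioned on, which opens it; Y is a chain and Y is not conditioned on; C is a fork and C is not conditioned on — no node blocks this path, so it is active.
Path 4: M ← G ← D → B ← Y ← C → Q
  D is a fork here and D is conditioned on, so the path is blocked at D.
Since the path M ← C → Q is active, M and Q are not d-separated given {B, D}.

No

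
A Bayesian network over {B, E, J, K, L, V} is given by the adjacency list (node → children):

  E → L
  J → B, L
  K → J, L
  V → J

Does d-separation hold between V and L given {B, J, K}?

Yes — V and L are d-separated given {B, J, K}.

Enumerating the 2 paths from V to L and testing each for blocking by {B, J, K}:
Path 1: V → J → L
  J is a chain here and J is conditioned on, so the path is blocked at J.
Path 2: V → J ← K → L
  K is a fork here and K is conditioned on, so the path is blocked at K.
Since every path is blocked, d-separation holds.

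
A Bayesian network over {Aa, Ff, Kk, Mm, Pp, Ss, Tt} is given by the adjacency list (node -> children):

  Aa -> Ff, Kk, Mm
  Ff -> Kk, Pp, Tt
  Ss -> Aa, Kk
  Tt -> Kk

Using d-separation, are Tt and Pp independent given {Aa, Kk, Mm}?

No

4 paths connect Tt and Pp; each must be blocked for d-separation to hold:
Path 1: Tt → Kk ← Aa → Ff → Pp
  Aa is a fork here and Aa is conditioned on, so the path is blocked at Aa.
Path 2: Tt → Kk ← Ss → Aa → Ff → Pp
  Aa is a chain here and Aa is conditioned on, so the path is blocked at Aa.
Path 3: Tt → Kk ← Ff → Pp
  Kk is a collider and Kk is conditioned on, which opens it; Ff is a fork and Ff is not conditioned on — no node blocks this path, so it is active.
Path 4: Tt ← Ff → Pp
  Ff is a fork and Ff is not conditioned on — no node blocks this path, so it is active.
Since the path Tt → Kk ← Ff → Pp is active, Tt and Pp are not d-separated given {Aa, Kk, Mm}.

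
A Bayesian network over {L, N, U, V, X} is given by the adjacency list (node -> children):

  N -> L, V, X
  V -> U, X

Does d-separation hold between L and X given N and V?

Yes

Enumerating the 2 paths from L to X and testing each for blocking by {N, V}:
  1. L ← N → X — N:fork[blocks] ⇒ blocked
  2. L ← N → V → X — N:fork[blocks]; V:chain[blocks] ⇒ blocked
Every path is blocked, so L and X are d-separated given {N, V}.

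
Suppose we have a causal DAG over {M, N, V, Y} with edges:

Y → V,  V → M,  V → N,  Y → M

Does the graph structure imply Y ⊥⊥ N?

There are 2 undirected paths between Y and N; checking each against the conditioning set ∅:
Path 1: Y → V → N
  V is a chain and V is not conditioned on — no node blocks this path, so it is active.
Path 2: Y → M ← V → N
  M is a collider here and neither M nor any of its descendants is conditioned on, so the collider stays closed — the path is blocked at M.
Because an active path exists, Y and N are not d-separated.

No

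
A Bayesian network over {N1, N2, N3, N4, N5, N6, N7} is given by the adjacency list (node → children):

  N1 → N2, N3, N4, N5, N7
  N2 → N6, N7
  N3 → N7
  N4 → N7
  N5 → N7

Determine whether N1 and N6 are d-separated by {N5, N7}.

5 paths connect N1 and N6; each must be blocked for d-separation to hold:
  1. N1 → N3 → N7 ← N2 → N6 — N3:chain[open]; N7:collider[open]; N2:fork[open] ⇒ active
  2. N1 → N7 ← N2 → N6 — N7:collider[open]; N2:fork[open] ⇒ active
  3. N1 → N5 → N7 ← N2 → N6 — N5:chain[blocks]; N7:collider[open]; N2:fork[open] ⇒ blocked
  4. N1 → N4 → N7 ← N2 → N6 — N4:chain[open]; N7:collider[open]; N2:fork[open] ⇒ active
  5. N1 → N2 → N6 — N2:chain[open] ⇒ active
Since the path N1 → N3 → N7 ← N2 → N6 is active, N1 and N6 are not d-separated given {N5, N7}.

No — N1 and N6 are not d-separated given {N5, N7}.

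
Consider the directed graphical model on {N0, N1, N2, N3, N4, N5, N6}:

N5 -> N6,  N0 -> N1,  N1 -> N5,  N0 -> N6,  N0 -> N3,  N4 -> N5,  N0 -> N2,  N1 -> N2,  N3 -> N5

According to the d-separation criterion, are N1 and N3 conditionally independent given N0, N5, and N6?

There are 6 undirected paths between N1 and N3; checking each against the conditioning set {N0, N5, N6}:
  1. N1 → N2 ← N0 → N3 — N2:collider[blocks]; N0:fork[blocks] ⇒ blocked
  2. N1 → N2 ← N0 → N6 ← N5 ← N3 — N2:collider[blocks]; N0:fork[blocks]; N6:collider[open]; N5:chain[blocks] ⇒ blocked
  3. N1 → N5 ← N3 — N5:collider[open] ⇒ active
  4. N1 → N5 → N6 ← N0 → N3 — N5:chain[blocks]; N6:collider[open]; N0:fork[blocks] ⇒ blocked
  5. N1 ← N0 → N3 — N0:fork[blocks] ⇒ blocked
  6. N1 ← N0 → N6 ← N5 ← N3 — N0:fork[blocks]; N6:collider[open]; N5:chain[blocks] ⇒ blocked
At least one path is unblocked, so d-separation fails.

No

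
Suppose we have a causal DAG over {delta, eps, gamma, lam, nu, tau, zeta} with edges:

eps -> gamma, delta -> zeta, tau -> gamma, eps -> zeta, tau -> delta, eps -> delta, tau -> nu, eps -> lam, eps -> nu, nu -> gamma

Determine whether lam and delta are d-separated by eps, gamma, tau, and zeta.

There are 6 undirected paths between lam and delta; checking each against the conditioning set {eps, gamma, tau, zeta}:
Path 1: lam ← eps → nu ← tau → delta
  eps is a fork here and eps is conditioned on, so the path is blocked at eps.
Path 2: lam ← eps → nu → gamma ← tau → delta
  eps is a fork here and eps is conditioned on, so the path is blocked at eps.
Path 3: lam ← eps → delta
  eps is a fork here and eps is conditioned on, so the path is blocked at eps.
Path 4: lam ← eps → gamma ← nu ← tau → delta
  eps is a fork here and eps is conditioned on, so the path is blocked at eps.
Path 5: lam ← eps → gamma ← tau → delta
  eps is a fork here and eps is conditioned on, so the path is blocked at eps.
Path 6: lam ← eps → zeta ← delta
  eps is a fork here and eps is conditioned on, so the path is blocked at eps.
All paths are blocked; lam ⊥ delta | {eps, gamma, tau, zeta} holds.

Yes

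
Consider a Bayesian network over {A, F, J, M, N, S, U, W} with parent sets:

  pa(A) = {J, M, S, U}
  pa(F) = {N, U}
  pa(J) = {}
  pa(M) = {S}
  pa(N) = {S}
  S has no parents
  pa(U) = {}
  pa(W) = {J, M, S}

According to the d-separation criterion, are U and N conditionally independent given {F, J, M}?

Enumerating the 6 paths from U to N and testing each for blocking by {F, J, M}:
Path 1: U → F ← N
  F is a collider and F is conditioned on, which opens it — no node blocks this path, so it is active.
Path 2: U → A ← M → W ← S → N
  A is a collider here and neither A nor any of its descendants is conditioned on, so the collider stays closed — the path is blocked at A.
Path 3: U → A ← M ← S → N
  A is a collider here and neither A nor any of its descendants is conditioned on, so the collider stays closed — the path is blocked at A.
Path 4: U → A ← J → W ← M ← S → N
  A is a collider here and neither A nor any of its descendants is conditioned on, so the collider stays closed — the path is blocked at A.
Path 5: U → A ← J → W ← S → N
  A is a collider here and neither A nor any of its descendants is conditioned on, so the collider stays closed — the path is blocked at A.
Path 6: U → A ← S → N
  A is a collider here and neither A nor any of its descendants is conditioned on, so the collider stays closed — the path is blocked at A.
Since the path U → F ← N is active, U and N are not d-separated given {F, J, M}.

No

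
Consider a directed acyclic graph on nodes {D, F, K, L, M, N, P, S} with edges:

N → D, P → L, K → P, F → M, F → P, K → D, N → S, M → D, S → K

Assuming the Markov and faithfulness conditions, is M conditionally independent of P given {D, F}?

Enumerating the 3 paths from M to P and testing each for blocking by {D, F}:
  1. M ← F → P — F:fork[blocks] ⇒ blocked
  2. M → D ← K → P — D:collider[open]; K:fork[open] ⇒ active
  3. M → D ← N → S → K → P — D:collider[open]; N:fork[open]; S:chain[open]; K:chain[open] ⇒ active
Since the path M → D ← K → P is active, M and P are not d-separated given {D, F}.

No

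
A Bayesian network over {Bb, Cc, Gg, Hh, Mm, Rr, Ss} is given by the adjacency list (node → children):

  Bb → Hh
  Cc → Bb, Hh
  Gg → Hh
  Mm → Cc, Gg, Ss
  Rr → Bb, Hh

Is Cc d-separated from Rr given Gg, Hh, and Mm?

6 paths connect Cc and Rr; each must be blocked for d-separation to hold:
Path 1: Cc → Hh ← Bb ← Rr
  Hh is a collider and Hh is conditioned on, which opens it; Bb is a chain and Bb is not conditioned on — no node blocks this path, so it is active.
Path 2: Cc → Hh ← Rr
  Hh is a collider and Hh is conditioned on, which opens it — no node blocks this path, so it is active.
Path 3: Cc → Bb → Hh ← Rr
  Bb is a chain and Bb is not conditioned on; Hh is a collider and Hh is conditioned on, which opens it — no node blocks this path, so it is active.
Path 4: Cc → Bb ← Rr
  Bb is a collider and its descendant Hh is conditioned on, which opens it — no node blocks this path, so it is active.
Path 5: Cc ← Mm → Gg → Hh ← Bb ← Rr
  Mm is a fork here and Mm is conditioned on, so the path is blocked at Mm.
Path 6: Cc ← Mm → Gg → Hh ← Rr
  Mm is a fork here and Mm is conditioned on, so the path is blocked at Mm.
Because an active path exists, Cc and Rr are not d-separated.

No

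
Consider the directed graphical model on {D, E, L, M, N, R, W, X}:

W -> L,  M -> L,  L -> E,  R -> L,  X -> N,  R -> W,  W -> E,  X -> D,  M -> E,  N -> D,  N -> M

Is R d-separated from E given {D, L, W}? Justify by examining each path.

No — R and E are not d-separated given {D, L, W}.

6 paths connect R and E; each must be blocked for d-separation to hold:
Path 1: R → L → E
  L is a chain here and L is conditioned on, so the path is blocked at L.
Path 2: R → L ← M → E
  L is a collider and L is conditioned on, which opens it; M is a fork and M is not conditioned on — no node blocks this path, so it is active.
Path 3: R → L ← W → E
  W is a fork here and W is conditioned on, so the path is blocked at W.
Path 4: R → W → L → E
  W is a chain here and W is conditioned on, so the path is blocked at W.
Path 5: R → W → L ← M → E
  W is a chain here and W is conditioned on, so the path is blocked at W.
Path 6: R → W → E
  W is a chain here and W is conditioned on, so the path is blocked at W.
At least one path is unblocked, so d-separation fails.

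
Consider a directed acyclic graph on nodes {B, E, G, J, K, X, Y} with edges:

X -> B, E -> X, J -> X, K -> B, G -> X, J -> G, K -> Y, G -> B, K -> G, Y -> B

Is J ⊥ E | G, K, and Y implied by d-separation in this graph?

Yes — J and E are d-separated given {G, K, Y}.

There are 5 undirected paths between J and E; checking each against the conditioning set {G, K, Y}:
Path 1: J → X ← E
  X is a collider here and neither X nor any of its descendants is conditioned on, so the collider stays closed — the path is blocked at X.
Path 2: J → G ← K → B ← X ← E
  K is a fork here and K is conditioned on, so the path is blocked at K.
Path 3: J → G ← K → Y → B ← X ← E
  K is a fork here and K is conditioned on, so the path is blocked at K.
Path 4: J → G → X ← E
  G is a chain here and G is conditioned on, so the path is blocked at G.
Path 5: J → G → B ← X ← E
  G is a chain here and G is conditioned on, so the path is blocked at G.
Every path is blocked, so J and E are d-separated given {G, K, Y}.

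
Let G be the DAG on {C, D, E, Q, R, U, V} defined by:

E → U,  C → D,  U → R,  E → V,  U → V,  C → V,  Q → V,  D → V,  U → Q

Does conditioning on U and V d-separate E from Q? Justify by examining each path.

We examine all 4 paths between E and Q:
  1. E → V ← Q — V:collider[open] ⇒ active
  2. E → V ← U → Q — V:collider[open]; U:fork[blocks] ⇒ blocked
  3. E → U → V ← Q — U:chain[blocks]; V:collider[open] ⇒ blocked
  4. E → U → Q — U:chain[blocks] ⇒ blocked
At least one path is unblocked, so d-separation fails.

No — E and Q are not d-separated given {U, V}.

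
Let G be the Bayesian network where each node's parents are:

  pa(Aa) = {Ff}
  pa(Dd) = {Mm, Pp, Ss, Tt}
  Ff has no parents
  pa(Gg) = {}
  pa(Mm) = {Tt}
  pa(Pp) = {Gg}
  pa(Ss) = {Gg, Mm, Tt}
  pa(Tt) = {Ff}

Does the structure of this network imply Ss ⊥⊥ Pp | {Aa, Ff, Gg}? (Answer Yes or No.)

Yes

We examine all 6 paths between Ss and Pp:
Path 1: Ss → Dd ← Pp
  Dd is a collider here and neither Dd nor any of its descendants is conditioned on, so the collider stays closed — the path is blocked at Dd.
Path 2: Ss ← Tt → Dd ← Pp
  Dd is a collider here and neither Dd nor any of its descendants is conditioned on, so the collider stays closed — the path is blocked at Dd.
Path 3: Ss ← Tt → Mm → Dd ← Pp
  Dd is a collider here and neither Dd nor any of its descendants is conditioned on, so the collider stays closed — the path is blocked at Dd.
Path 4: Ss ← Mm → Dd ← Pp
  Dd is a collider here and neither Dd nor any of its descendants is conditioned on, so the collider stays closed — the path is blocked at Dd.
Path 5: Ss ← Mm ← Tt → Dd ← Pp
  Dd is a collider here and neither Dd nor any of its descendants is conditioned on, so the collider stays closed — the path is blocked at Dd.
Path 6: Ss ← Gg → Pp
  Gg is a fork here and Gg is conditioned on, so the path is blocked at Gg.
All paths are blocked; Ss ⊥ Pp | {Aa, Ff, Gg} holds.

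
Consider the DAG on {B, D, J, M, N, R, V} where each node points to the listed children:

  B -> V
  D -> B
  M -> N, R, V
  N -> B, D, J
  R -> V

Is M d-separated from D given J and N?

Enumerating the 6 paths from M to D and testing each for blocking by {J, N}:
Path 1: M → R → V ← B ← D
  V is a collider here and neither V nor any of its descendants is conditioned on, so the collider stays closed — the path is blocked at V.
Path 2: M → R → V ← B ← N → D
  V is a collider here and neither V nor any of its descendants is conditioned on, so the collider stays closed — the path is blocked at V.
Path 3: M → V ← B ← D
  V is a collider here and neither V nor any of its descendants is conditioned on, so the collider stays closed — the path is blocked at V.
Path 4: M → V ← B ← N → D
  V is a collider here and neither V nor any of its descendants is conditioned on, so the collider stays closed — the path is blocked at V.
Path 5: M → N → D
  N is a chain here and N is conditioned on, so the path is blocked at N.
Path 6: M → N → B ← D
  N is a chain here and N is conditioned on, so the path is blocked at N.
All paths are blocked; M ⊥ D | {J, N} holds.

Yes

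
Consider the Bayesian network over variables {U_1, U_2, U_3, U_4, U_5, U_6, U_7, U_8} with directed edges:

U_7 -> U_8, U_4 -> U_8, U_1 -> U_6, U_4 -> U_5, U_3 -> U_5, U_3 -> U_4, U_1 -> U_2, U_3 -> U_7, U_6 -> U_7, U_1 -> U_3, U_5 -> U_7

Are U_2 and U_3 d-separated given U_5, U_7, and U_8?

6 paths connect U_2 and U_3; each must be blocked for d-separation to hold:
Path 1: U_2 ← U_1 → U_3
  U_1 is a fork and U_1 is not conditioned on — no node blocks this path, so it is active.
Path 2: U_2 ← U_1 → U_6 → U_7 ← U_3
  U_1 is a fork and U_1 is not conditioned on; U_6 is a chain and U_6 is not conditioned on; U_7 is a collider and U_7 is conditioned on, which opens it — no node blocks this path, so it is active.
Path 3: U_2 ← U_1 → U_6 → U_7 ← U_5 ← U_4 ← U_3
  U_5 is a chain here and U_5 is conditioned on, so the path is blocked at U_5.
Path 4: U_2 ← U_1 → U_6 → U_7 ← U_5 ← U_3
  U_5 is a chain here and U_5 is conditioned on, so the path is blocked at U_5.
Path 5: U_2 ← U_1 → U_6 → U_7 → U_8 ← U_4 ← U_3
  U_7 is a chain here and U_7 is conditioned on, so the path is blocked at U_7.
Path 6: U_2 ← U_1 → U_6 → U_7 → U_8 ← U_4 → U_5 ← U_3
  U_7 is a chain here and U_7 is conditioned on, so the path is blocked at U_7.
Because an active path exists, U_2 and U_3 are not d-separated.

No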